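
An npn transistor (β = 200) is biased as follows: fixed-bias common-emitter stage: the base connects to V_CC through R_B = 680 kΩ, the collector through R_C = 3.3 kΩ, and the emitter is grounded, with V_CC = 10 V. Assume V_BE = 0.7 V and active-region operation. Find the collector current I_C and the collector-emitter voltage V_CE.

I_C ≈ 2.7 mA, V_CE ≈ 0.97 V

Base loop: V_CC = I_B·R_B + V_BE, so I_B = (10 − 0.7)/680 kΩ = 0.0137 mA.
In the active region I_C = β·I_B = 200 × 0.0137 = 2.74 mA.
Collector loop: V_CE = V_CC − I_C·R_C = 10 − 2.74×3.3 = 0.974 V.
Since V_CE = 0.974 V > V_CE(sat) ≈ 0.2 V, the transistor is in the active region as assumed.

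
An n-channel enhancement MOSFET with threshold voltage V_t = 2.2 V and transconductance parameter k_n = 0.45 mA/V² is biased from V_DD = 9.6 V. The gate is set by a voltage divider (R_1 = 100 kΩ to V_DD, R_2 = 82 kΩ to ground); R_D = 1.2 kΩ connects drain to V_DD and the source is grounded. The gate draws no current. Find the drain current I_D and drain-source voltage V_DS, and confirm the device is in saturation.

I_D ≈ 1 mA, V_DS ≈ 8.4 V

V_G = V_DD·R_2/(R_1+R_2) = 9.6×82/182 = 4.33 V. With the source grounded, V_GS = V_G = 4.33 V.
Assume saturation: I_D = (k_n/2)(V_GS − V_t)² = (0.45/2)×(4.33 − 2.2)² = 0.225×2.13² = 1.02 mA.
V_DS = V_DD − I_D·R_D = 9.6 − 1.02×1.2 = 8.38 V.
Saturation requires V_DS ≥ V_GS − V_t = 2.13 V; 8.38 ≥ 2.13 ✓.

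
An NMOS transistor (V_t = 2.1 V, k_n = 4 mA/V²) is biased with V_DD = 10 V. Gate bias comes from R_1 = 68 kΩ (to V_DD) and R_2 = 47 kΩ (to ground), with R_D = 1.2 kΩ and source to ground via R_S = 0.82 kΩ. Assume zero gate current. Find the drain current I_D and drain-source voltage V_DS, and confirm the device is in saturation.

V_G = V_DD·R_2/(R_1+R_2) = 10×47/115 = 4.09 V.
Assume saturation: I_D = (k_n/2)(V_GS − V_t)² with V_GS = V_G − I_D·R_S = 4.09 − 0.82·I_D.
Substituting gives 1.34·I_D² − 7.52·I_D + 7.9 = 0, with roots I_D = 1.4 or 4.19 mA.
The root I_D = 4.19 mA gives V_GS = 0.653 V ≤ V_t, so take I_D = 1.4 mA.
Then V_GS = 2.94 V and V_DS = V_DD − I_D(R_D+R_S) = 10 − 1.4×2.02 = 7.17 V.
Saturation requires V_DS ≥ V_GS − V_t = 0.837 V; 7.17 ≥ 0.837 ✓.

I_D ≈ 1.4 mA, V_DS ≈ 7.2 V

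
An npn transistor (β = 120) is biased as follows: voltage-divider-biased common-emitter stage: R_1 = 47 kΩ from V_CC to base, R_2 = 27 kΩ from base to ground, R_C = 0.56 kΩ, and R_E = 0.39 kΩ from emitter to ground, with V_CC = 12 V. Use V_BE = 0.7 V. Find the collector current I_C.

Thevenize the base divider: V_Th = V_CC·R_2/(R_1+R_2) = 12×27/74 = 4.38 V, R_Th = R_1‖R_2 = 17.1 kΩ.
Base-emitter loop: V_Th = I_B·R_Th + V_BE + (β+1)I_B·R_E, so I_B = (4.38 − 0.7) / (17.1 + 121×0.39) = 0.0572 mA.
I_C = β·I_B = 120×0.0572 = 6.86 mA, and I_E = (β+1)I_B = 6.92 mA.
V_CE = V_CC − I_C·R_C − I_E·R_E = 12 − 6.86×0.56 − 6.92×0.39 = 5.46 V.
V_CE = 5.46 V > 0.2 V confirms active-region operation.

I_C ≈ 6.9 mA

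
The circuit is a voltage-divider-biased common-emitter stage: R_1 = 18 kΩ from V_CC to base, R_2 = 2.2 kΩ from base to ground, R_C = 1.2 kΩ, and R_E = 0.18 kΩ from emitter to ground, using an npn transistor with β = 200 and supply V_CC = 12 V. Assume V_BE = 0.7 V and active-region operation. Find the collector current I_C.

Thevenize the base divider: V_Th = V_CC·R_2/(R_1+R_2) = 12×2.2/20.2 = 1.31 V, R_Th = R_1‖R_2 = 1.96 kΩ.
Base-emitter loop: V_Th = I_B·R_Th + V_BE + (β+1)I_B·R_E, so I_B = (1.31 − 0.7) / (1.96 + 201×0.18) = 0.0159 mA.
I_C = β·I_B = 200×0.0159 = 3.18 mA, and I_E = (β+1)I_B = 3.2 mA.
V_CE = V_CC − I_C·R_C − I_E·R_E = 12 − 3.18×1.2 − 3.2×0.18 = 7.61 V.
V_CE = 7.61 V > 0.2 V confirms active-region operation.

I_C ≈ 3.2 mA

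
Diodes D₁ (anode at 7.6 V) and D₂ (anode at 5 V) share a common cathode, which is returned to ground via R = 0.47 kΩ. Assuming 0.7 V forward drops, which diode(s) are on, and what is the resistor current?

Only D₁ conducts; I_R ≈ 15 mA

Assume both conduct. Then node N would need to be at both 7.6−0.7 = 6.9 V and 5−0.7 = 4.3 V, which is impossible.
Assume only D₁ conducts: V_N = 7.6 − 0.7 = 6.9 V, so I_R = 6.9/0.47 = 14.7 mA.
Check D₂: its anode-to-cathode voltage is 5 − 6.9 = -1.9 V < 0.7 V, so it is off. The assumption is consistent.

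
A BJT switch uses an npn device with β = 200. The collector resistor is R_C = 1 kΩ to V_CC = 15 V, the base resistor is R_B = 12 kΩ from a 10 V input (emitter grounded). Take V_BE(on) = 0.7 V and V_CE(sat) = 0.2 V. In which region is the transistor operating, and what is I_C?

saturation; I_C ≈ 15 mA

Assume active: I_B = (10 − 0.7)/12 = 0.775 mA, giving I_C = β·I_B = 155 mA.
But then V_CE = 15 − 155×1 = -140 V < V_CE(sat) = 0.2 V — impossible in the active region.
So the transistor is saturated. With V_CE = 0.2 V, I_C = (V_CC − 0.2)/R_C = 14.8/1 = 14.8 mA.
Check: β·I_B = 155 mA > I_C = 14.8 mA, confirming saturation.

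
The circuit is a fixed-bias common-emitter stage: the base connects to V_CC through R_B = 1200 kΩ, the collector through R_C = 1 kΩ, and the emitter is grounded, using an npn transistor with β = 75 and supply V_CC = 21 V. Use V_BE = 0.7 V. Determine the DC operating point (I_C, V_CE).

Base loop: V_CC = I_B·R_B + V_BE, so I_B = (21 − 0.7)/1200 kΩ = 0.0169 mA.
In the active region I_C = β·I_B = 75 × 0.0169 = 1.27 mA.
Collector loop: V_CE = V_CC − I_C·R_C = 21 − 1.27×1 = 19.7 V.
Since V_CE = 19.7 V > V_CE(sat) ≈ 0.2 V, the transistor is in the active region as assumed.

I_C ≈ 1.3 mA, V_CE ≈ 20 V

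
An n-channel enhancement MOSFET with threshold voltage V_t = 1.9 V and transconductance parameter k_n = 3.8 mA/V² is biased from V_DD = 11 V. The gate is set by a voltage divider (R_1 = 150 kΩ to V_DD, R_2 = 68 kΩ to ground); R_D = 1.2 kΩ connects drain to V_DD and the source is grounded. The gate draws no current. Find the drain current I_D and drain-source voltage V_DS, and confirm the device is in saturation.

V_G = V_DD·R_2/(R_1+R_2) = 11×68/218 = 3.43 V. With the source grounded, V_GS = V_G = 3.43 V.
Assume saturation: I_D = (k_n/2)(V_GS − V_t)² = (3.8/2)×(3.43 − 1.9)² = 1.9×1.53² = 4.45 mA.
V_DS = V_DD − I_D·R_D = 11 − 4.45×1.2 = 5.65 V.
Saturation requires V_DS ≥ V_GS − V_t = 1.53 V; 5.65 ≥ 1.53 ✓.

I_D ≈ 4.5 mA, V_DS ≈ 5.7 V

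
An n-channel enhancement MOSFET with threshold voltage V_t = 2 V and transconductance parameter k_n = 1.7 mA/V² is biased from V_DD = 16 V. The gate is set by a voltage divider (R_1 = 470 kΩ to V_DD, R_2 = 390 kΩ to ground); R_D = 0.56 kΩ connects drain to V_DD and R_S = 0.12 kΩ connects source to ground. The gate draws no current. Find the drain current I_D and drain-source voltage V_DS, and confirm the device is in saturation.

V_G = V_DD·R_2/(R_1+R_2) = 16×390/860 = 7.26 V.
Assume saturation: I_D = (k_n/2)(V_GS − V_t)² with V_GS = V_G − I_D·R_S = 7.26 − 0.12·I_D.
Substituting gives 0.0122·I_D² − 2.07·I_D + 23.5 = 0, with roots I_D = 12.2 or 157 mA.
The root I_D = 157 mA gives V_GS = -11.6 V ≤ V_t, so take I_D = 12.2 mA.
Then V_GS = 5.79 V and V_DS = V_DD − I_D(R_D+R_S) = 16 − 12.2×0.68 = 7.7 V.
Saturation requires V_DS ≥ V_GS − V_t = 3.79 V; 7.7 ≥ 3.79 ✓.

I_D ≈ 12 mA, V_DS ≈ 7.7 V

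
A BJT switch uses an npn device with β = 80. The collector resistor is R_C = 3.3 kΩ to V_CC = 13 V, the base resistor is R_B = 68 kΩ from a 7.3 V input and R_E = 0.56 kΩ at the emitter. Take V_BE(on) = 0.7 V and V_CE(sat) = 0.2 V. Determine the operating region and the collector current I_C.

Assume active: I_B = (7.3 − 0.7)/(68 + 81×0.56) = 0.0582 mA, I_C = β·I_B = 4.66 mA.
Then V_CE = 13 − 4.66×3.3 − 4.72×0.56 = -5.01 V < 0.2 V — the active assumption fails.
Re-solve with V_CE = 0.2 V. KCL at the emitter: V_E/R_E = (V_BB−0.7−V_E)/R_B + (V_CC−0.2−V_E)/R_C, giving V_E = 1.89 V.
I_C = (V_CC − 0.2 − V_E)/R_C = (12.8 − 1.89)/3.3 = 3.31 mA.
Check: I_B = (6.6 − 1.89)/68 = 0.0693 mA, and β·I_B = 5.54 mA > I_C, confirming saturation.

saturation; I_C ≈ 3.3 mA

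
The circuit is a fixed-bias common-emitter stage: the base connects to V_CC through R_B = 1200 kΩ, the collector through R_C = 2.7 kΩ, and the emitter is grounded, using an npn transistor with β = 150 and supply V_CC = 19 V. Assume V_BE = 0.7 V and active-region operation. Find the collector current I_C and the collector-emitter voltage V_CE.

I_C ≈ 2.3 mA, V_CE ≈ 13 V

Base loop: V_CC = I_B·R_B + V_BE, so I_B = (19 − 0.7)/1200 kΩ = 0.0153 mA.
In the active region I_C = β·I_B = 150 × 0.0153 = 2.29 mA.
Collector loop: V_CE = V_CC − I_C·R_C = 19 − 2.29×2.7 = 12.8 V.
Since V_CE = 12.8 V > V_CE(sat) ≈ 0.2 V, the transistor is in the active region as assumed.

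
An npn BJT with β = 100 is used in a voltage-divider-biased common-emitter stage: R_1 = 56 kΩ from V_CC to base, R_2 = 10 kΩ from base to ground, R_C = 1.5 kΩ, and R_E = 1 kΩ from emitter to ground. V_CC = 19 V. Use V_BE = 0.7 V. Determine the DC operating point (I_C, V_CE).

I_C ≈ 2 mA, V_CE ≈ 14 V

Thevenize the base divider: V_Th = V_CC·R_2/(R_1+R_2) = 19×10/66 = 2.88 V, R_Th = R_1‖R_2 = 8.48 kΩ.
Base-emitter loop: V_Th = I_B·R_Th + V_BE + (β+1)I_B·R_E, so I_B = (2.88 − 0.7) / (8.48 + 101×1) = 0.0199 mA.
I_C = β·I_B = 100×0.0199 = 1.99 mA, and I_E = (β+1)I_B = 2.01 mA.
V_CE = V_CC − I_C·R_C − I_E·R_E = 19 − 1.99×1.5 − 2.01×1 = 14 V.
V_CE = 14 V > 0.2 V confirms active-region operation.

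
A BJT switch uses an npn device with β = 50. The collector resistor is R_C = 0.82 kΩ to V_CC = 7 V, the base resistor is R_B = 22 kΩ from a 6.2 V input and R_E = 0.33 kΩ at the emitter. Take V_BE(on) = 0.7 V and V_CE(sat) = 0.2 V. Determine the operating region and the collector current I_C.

Assume active: I_B = (6.2 − 0.7)/(22 + 51×0.33) = 0.142 mA, I_C = β·I_B = 7.08 mA.
Then V_CE = 7 − 7.08×0.82 − 7.22×0.33 = -1.19 V < 0.2 V — the active assumption fails.
Re-solve with V_CE = 0.2 V. KCL at the emitter: V_E/R_E = (V_BB−0.7−V_E)/R_B + (V_CC−0.2−V_E)/R_C, giving V_E = 1.99 V.
I_C = (V_CC − 0.2 − V_E)/R_C = (6.8 − 1.99)/0.82 = 5.87 mA.
Check: I_B = (5.5 − 1.99)/22 = 0.16 mA, and β·I_B = 7.98 mA > I_C, confirming saturation.

saturation; I_C ≈ 5.9 mA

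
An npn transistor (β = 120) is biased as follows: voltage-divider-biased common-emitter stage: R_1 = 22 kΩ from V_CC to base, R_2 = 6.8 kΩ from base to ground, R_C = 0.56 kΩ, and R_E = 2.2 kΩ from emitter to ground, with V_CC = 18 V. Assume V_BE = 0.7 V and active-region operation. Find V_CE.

Thevenize the base divider: V_Th = V_CC·R_2/(R_1+R_2) = 18×6.8/28.8 = 4.25 V, R_Th = R_1‖R_2 = 5.19 kΩ.
Base-emitter loop: V_Th = I_B·R_Th + V_BE + (β+1)I_B·R_E, so I_B = (4.25 − 0.7) / (5.19 + 121×2.2) = 0.0131 mA.
I_C = β·I_B = 120×0.0131 = 1.57 mA, and I_E = (β+1)I_B = 1.58 mA.
V_CE = V_CC − I_C·R_C − I_E·R_E = 18 − 1.57×0.56 − 1.58×2.2 = 13.6 V.
V_CE = 13.6 V > 0.2 V confirms active-region operation.

V_CE ≈ 14 V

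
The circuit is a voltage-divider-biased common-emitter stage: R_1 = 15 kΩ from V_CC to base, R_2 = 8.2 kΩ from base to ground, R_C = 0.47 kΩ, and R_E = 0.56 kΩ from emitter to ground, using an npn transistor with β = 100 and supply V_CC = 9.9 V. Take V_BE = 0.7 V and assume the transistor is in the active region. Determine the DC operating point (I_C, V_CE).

Thevenize the base divider: V_Th = V_CC·R_2/(R_1+R_2) = 9.9×8.2/23.2 = 3.5 V, R_Th = R_1‖R_2 = 5.3 kΩ.
Base-emitter loop: V_Th = I_B·R_Th + V_BE + (β+1)I_B·R_E, so I_B = (3.5 − 0.7) / (5.3 + 101×0.56) = 0.0452 mA.
I_C = β·I_B = 100×0.0452 = 4.52 mA, and I_E = (β+1)I_B = 4.57 mA.
V_CE = V_CC − I_C·R_C − I_E·R_E = 9.9 − 4.52×0.47 − 4.57×0.56 = 5.21 V.
V_CE = 5.21 V > 0.2 V confirms active-region operation.

I_C ≈ 4.5 mA, V_CE ≈ 5.2 V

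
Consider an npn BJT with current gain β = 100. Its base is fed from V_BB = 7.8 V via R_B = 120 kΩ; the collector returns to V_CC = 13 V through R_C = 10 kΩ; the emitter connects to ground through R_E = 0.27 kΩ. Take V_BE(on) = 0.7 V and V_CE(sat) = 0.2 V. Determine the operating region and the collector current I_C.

Assume active: I_B = (7.8 − 0.7)/(120 + 101×0.27) = 0.0482 mA, I_C = β·I_B = 4.82 mA.
Then V_CE = 13 − 4.82×10 − 4.87×0.27 = -36.5 V < 0.2 V — the active assumption fails.
Re-solve with V_CE = 0.2 V. KCL at the emitter: V_E/R_E = (V_BB−0.7−V_E)/R_B + (V_CC−0.2−V_E)/R_C, giving V_E = 0.351 V.
I_C = (V_CC − 0.2 − V_E)/R_C = (12.8 − 0.351)/10 = 1.24 mA.
Check: I_B = (7.1 − 0.351)/120 = 0.0562 mA, and β·I_B = 5.62 mA > I_C, confirming saturation.

saturation; I_C ≈ 1.2 mA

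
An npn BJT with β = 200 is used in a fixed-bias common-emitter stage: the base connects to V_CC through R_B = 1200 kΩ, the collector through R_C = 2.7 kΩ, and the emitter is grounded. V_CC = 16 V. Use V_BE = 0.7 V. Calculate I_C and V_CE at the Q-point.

I_C ≈ 2.6 mA, V_CE ≈ 9.1 V

Base loop: V_CC = I_B·R_B + V_BE, so I_B = (16 − 0.7)/1200 kΩ = 0.0128 mA.
In the active region I_C = β·I_B = 200 × 0.0128 = 2.55 mA.
Collector loop: V_CE = V_CC − I_C·R_C = 16 − 2.55×2.7 = 9.11 V.
Since V_CE = 9.11 V > V_CE(sat) ≈ 0.2 V, the transistor is in the active region as assumed.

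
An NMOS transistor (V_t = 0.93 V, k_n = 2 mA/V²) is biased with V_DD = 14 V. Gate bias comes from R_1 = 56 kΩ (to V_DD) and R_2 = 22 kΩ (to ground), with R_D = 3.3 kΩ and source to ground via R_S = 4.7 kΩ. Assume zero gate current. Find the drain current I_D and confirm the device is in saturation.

V_G = V_DD·R_2/(R_1+R_2) = 14×22/78 = 3.95 V.
Assume saturation: I_D = (k_n/2)(V_GS − V_t)² with V_GS = V_G − I_D·R_S = 3.95 − 4.7·I_D.
Substituting gives 22.1·I_D² − 29.4·I_D + 9.11 = 0, with roots I_D = 0.493 or 0.837 mA.
The root I_D = 0.837 mA gives V_GS = 0.0152 V ≤ V_t, so take I_D = 0.493 mA.
Then V_GS = 1.63 V and V_DS = V_DD − I_D(R_D+R_S) = 14 − 0.493×8 = 10.1 V.
Saturation requires V_DS ≥ V_GS − V_t = 0.702 V; 10.1 ≥ 0.702 ✓.

I_D ≈ 0.49 mA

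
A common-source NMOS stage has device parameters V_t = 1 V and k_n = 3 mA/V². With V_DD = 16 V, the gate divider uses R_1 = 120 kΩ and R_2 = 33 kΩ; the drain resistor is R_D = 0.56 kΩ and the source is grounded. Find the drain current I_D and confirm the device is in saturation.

I_D ≈ 9 mA

V_G = V_DD·R_2/(R_1+R_2) = 16×33/153 = 3.45 V. With the source grounded, V_GS = V_G = 3.45 V.
Assume saturation: I_D = (k_n/2)(V_GS − V_t)² = (3/2)×(3.45 − 1)² = 1.5×2.45² = 9.01 mA.
V_DS = V_DD − I_D·R_D = 16 − 9.01×0.56 = 11 V.
Saturation requires V_DS ≥ V_GS − V_t = 2.45 V; 11 ≥ 2.45 ✓.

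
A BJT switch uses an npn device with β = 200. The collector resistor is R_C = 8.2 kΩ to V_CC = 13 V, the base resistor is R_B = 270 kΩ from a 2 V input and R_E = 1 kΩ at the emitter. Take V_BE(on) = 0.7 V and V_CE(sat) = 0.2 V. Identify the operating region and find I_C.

active; I_C ≈ 0.55 mA

Assume active. Base-emitter loop: I_B = (V_BB − V_BE)/(R_B + (β+1)R_E) = (2 − 0.7)/(270 + 201×1) = 0.00276 mA.
I_C = β·I_B = 200×0.00276 = 0.552 mA.
V_CE = V_CC − I_C·R_C − I_E·R_E = 13 − 0.552×8.2 − 0.555×1 = 7.92 V > V_CE(sat), so the active-region assumption holds.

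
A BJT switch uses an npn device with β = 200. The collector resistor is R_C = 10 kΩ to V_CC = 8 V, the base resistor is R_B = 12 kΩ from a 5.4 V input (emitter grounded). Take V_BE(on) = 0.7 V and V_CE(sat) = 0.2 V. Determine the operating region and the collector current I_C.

saturation; I_C ≈ 0.78 mA

Assume active: I_B = (5.4 − 0.7)/12 = 0.392 mA, giving I_C = β·I_B = 78.3 mA.
But then V_CE = 8 − 78.3×10 = -775 V < V_CE(sat) = 0.2 V — impossible in the active region.
So the transistor is saturated. With V_CE = 0.2 V, I_C = (V_CC − 0.2)/R_C = 7.8/10 = 0.78 mA.
Check: β·I_B = 78.3 mA > I_C = 0.78 mA, confirming saturation.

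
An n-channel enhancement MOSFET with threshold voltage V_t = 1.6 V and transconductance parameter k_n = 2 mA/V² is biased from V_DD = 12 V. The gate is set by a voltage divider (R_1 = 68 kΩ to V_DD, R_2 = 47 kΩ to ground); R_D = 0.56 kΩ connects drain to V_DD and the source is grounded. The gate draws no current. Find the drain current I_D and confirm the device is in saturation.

V_G = V_DD·R_2/(R_1+R_2) = 12×47/115 = 4.9 V. With the source grounded, V_GS = V_G = 4.9 V.
Assume saturation: I_D = (k_n/2)(V_GS − V_t)² = (2/2)×(4.9 − 1.6)² = 1×3.3² = 10.9 mA.
V_DS = V_DD − I_D·R_D = 12 − 10.9×0.56 = 5.89 V.
Saturation requires V_DS ≥ V_GS − V_t = 3.3 V; 5.89 ≥ 3.3 ✓.

I_D ≈ 11 mA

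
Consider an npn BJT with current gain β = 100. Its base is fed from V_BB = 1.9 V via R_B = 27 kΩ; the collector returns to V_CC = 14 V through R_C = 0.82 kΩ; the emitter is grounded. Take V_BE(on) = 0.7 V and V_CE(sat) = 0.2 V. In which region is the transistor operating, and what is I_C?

Assume active. Base-emitter loop: I_B = (V_BB − V_BE)/R_B = (1.9 − 0.7)/27 = 0.0444 mA.
I_C = β·I_B = 100×0.0444 = 4.44 mA.
V_CE = V_CC − I_C·R_C = 14 − 4.44×0.82 = 10.4 V > V_CE(sat), so the active-region assumption holds.

active; I_C ≈ 4.4 mA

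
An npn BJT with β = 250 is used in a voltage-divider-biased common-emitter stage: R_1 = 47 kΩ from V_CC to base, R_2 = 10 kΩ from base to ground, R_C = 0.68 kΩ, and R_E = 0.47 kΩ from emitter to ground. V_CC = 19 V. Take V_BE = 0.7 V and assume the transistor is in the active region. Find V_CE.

V_CE ≈ 13 V

Thevenize the base divider: V_Th = V_CC·R_2/(R_1+R_2) = 19×10/57 = 3.33 V, R_Th = R_1‖R_2 = 8.25 kΩ.
Base-emitter loop: V_Th = I_B·R_Th + V_BE + (β+1)I_B·R_E, so I_B = (3.33 − 0.7) / (8.25 + 251×0.47) = 0.0209 mA.
I_C = β·I_B = 250×0.0209 = 5.22 mA, and I_E = (β+1)I_B = 5.24 mA.
V_CE = V_CC − I_C·R_C − I_E·R_E = 19 − 5.22×0.68 − 5.24×0.47 = 13 V.
V_CE = 13 V > 0.2 V confirms active-region operation.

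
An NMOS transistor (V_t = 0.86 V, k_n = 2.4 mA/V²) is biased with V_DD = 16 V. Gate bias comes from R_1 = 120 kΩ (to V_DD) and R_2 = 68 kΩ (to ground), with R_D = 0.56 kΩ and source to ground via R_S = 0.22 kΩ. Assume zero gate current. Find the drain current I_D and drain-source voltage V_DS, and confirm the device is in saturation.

I_D ≈ 9.6 mA, V_DS ≈ 8.5 V

V_G = V_DD·R_2/(R_1+R_2) = 16×68/188 = 5.79 V.
Assume saturation: I_D = (k_n/2)(V_GS − V_t)² with V_GS = V_G − I_D·R_S = 5.79 − 0.22·I_D.
Substituting gives 0.0581·I_D² − 3.6·I_D + 29.1 = 0, with roots I_D = 9.56 or 52.4 mA.
The root I_D = 52.4 mA gives V_GS = -5.75 V ≤ V_t, so take I_D = 9.56 mA.
Then V_GS = 3.68 V and V_DS = V_DD − I_D(R_D+R_S) = 16 − 9.56×0.78 = 8.54 V.
Saturation requires V_DS ≥ V_GS − V_t = 2.82 V; 8.54 ≥ 2.82 ✓.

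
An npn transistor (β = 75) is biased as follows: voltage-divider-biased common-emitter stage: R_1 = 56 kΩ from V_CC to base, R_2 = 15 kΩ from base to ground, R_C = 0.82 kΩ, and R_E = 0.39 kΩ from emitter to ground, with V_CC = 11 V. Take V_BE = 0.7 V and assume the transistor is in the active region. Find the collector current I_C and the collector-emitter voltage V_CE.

I_C ≈ 2.9 mA, V_CE ≈ 7.4 V

Thevenize the base divider: V_Th = V_CC·R_2/(R_1+R_2) = 11×15/71 = 2.32 V, R_Th = R_1‖R_2 = 11.8 kΩ.
Base-emitter loop: V_Th = I_B·R_Th + V_BE + (β+1)I_B·R_E, so I_B = (2.32 − 0.7) / (11.8 + 76×0.39) = 0.0392 mA.
I_C = β·I_B = 75×0.0392 = 2.94 mA, and I_E = (β+1)I_B = 2.98 mA.
V_CE = V_CC − I_C·R_C − I_E·R_E = 11 − 2.94×0.82 − 2.98×0.39 = 7.43 V.
V_CE = 7.43 V > 0.2 V confirms active-region operation.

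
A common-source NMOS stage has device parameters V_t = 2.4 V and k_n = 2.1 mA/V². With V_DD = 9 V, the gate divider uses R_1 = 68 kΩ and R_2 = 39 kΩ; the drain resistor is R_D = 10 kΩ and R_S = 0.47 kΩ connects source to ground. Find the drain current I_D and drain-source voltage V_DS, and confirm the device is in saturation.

V_G = V_DD·R_2/(R_1+R_2) = 9×39/107 = 3.28 V.
Assume saturation: I_D = (k_n/2)(V_GS − V_t)² with V_GS = V_G − I_D·R_S = 3.28 − 0.47·I_D.
Substituting gives 0.232·I_D² − 1.87·I_D + 0.814 = 0, with roots I_D = 0.462 or 7.6 mA.
The root I_D = 7.6 mA gives V_GS = -0.29 V ≤ V_t, so take I_D = 0.462 mA.
Then V_GS = 3.06 V and V_DS = V_DD − I_D(R_D+R_S) = 9 − 0.462×10.5 = 4.16 V.
Saturation requires V_DS ≥ V_GS − V_t = 0.663 V; 4.16 ≥ 0.663 ✓.

I_D ≈ 0.46 mA, V_DS ≈ 4.2 V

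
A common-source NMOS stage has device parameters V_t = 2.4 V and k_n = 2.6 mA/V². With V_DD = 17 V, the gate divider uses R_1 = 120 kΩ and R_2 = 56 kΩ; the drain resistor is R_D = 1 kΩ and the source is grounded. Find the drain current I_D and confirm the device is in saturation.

I_D ≈ 12 mA

V_G = V_DD·R_2/(R_1+R_2) = 17×56/176 = 5.41 V. With the source grounded, V_GS = V_G = 5.41 V.
Assume saturation: I_D = (k_n/2)(V_GS − V_t)² = (2.6/2)×(5.41 − 2.4)² = 1.3×3.01² = 11.8 mA.
V_DS = V_DD − I_D·R_D = 17 − 11.8×1 = 5.23 V.
Saturation requires V_DS ≥ V_GS − V_t = 3.01 V; 5.23 ≥ 3.01 ✓.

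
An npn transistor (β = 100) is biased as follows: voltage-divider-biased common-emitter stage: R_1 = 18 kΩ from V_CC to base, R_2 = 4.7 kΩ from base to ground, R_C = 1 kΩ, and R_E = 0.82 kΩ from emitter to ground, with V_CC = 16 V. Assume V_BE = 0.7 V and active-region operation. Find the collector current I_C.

I_C ≈ 3 mA

Thevenize the base divider: V_Th = V_CC·R_2/(R_1+R_2) = 16×4.7/22.7 = 3.31 V, R_Th = R_1‖R_2 = 3.73 kΩ.
Base-emitter loop: V_Th = I_B·R_Th + V_BE + (β+1)I_B·R_E, so I_B = (3.31 − 0.7) / (3.73 + 101×0.82) = 0.0302 mA.
I_C = β·I_B = 100×0.0302 = 3.02 mA, and I_E = (β+1)I_B = 3.05 mA.
V_CE = V_CC − I_C·R_C − I_E·R_E = 16 − 3.02×1 − 3.05×0.82 = 10.5 V.
V_CE = 10.5 V > 0.2 V confirms active-region operation.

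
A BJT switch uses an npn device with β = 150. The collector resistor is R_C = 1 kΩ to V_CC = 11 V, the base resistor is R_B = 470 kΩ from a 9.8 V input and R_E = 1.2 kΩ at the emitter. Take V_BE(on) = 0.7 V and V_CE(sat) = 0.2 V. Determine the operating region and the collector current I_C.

active; I_C ≈ 2.1 mA

Assume active. Base-emitter loop: I_B = (V_BB − V_BE)/(R_B + (β+1)R_E) = (9.8 − 0.7)/(470 + 151×1.2) = 0.014 mA.
I_C = β·I_B = 150×0.014 = 2.1 mA.
V_CE = V_CC − I_C·R_C − I_E·R_E = 11 − 2.1×1 − 2.11×1.2 = 6.37 V > V_CE(sat), so the active-region assumption holds.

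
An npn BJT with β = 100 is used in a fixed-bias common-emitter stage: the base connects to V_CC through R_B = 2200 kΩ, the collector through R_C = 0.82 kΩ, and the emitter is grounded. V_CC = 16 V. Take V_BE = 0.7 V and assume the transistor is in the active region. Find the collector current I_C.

I_C ≈ 0.7 mA

Base loop: V_CC = I_B·R_B + V_BE, so I_B = (16 − 0.7)/2200 kΩ = 0.00695 mA.
In the active region I_C = β·I_B = 100 × 0.00695 = 0.695 mA.
Collector loop: V_CE = V_CC − I_C·R_C = 16 − 0.695×0.82 = 15.4 V.
Since V_CE = 15.4 V > V_CE(sat) ≈ 0.2 V, the transistor is in the active region as assumed.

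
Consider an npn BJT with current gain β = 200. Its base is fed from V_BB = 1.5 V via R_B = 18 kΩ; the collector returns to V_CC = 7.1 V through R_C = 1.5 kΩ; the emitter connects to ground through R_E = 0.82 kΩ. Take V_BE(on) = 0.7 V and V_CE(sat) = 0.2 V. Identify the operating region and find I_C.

active; I_C ≈ 0.88 mA

Assume active. Base-emitter loop: I_B = (V_BB − V_BE)/(R_B + (β+1)R_E) = (1.5 − 0.7)/(18 + 201×0.82) = 0.00438 mA.
I_C = β·I_B = 200×0.00438 = 0.875 mA.
V_CE = V_CC − I_C·R_C − I_E·R_E = 7.1 − 0.875×1.5 − 0.88×0.82 = 5.07 V > V_CE(sat), so the active-region assumption holds.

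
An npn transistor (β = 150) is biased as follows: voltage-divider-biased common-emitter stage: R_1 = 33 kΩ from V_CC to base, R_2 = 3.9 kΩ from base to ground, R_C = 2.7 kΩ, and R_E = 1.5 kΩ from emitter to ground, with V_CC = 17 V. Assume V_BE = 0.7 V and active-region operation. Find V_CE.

Thevenize the base divider: V_Th = V_CC·R_2/(R_1+R_2) = 17×3.9/36.9 = 1.8 V, R_Th = R_1‖R_2 = 3.49 kΩ.
Base-emitter loop: V_Th = I_B·R_Th + V_BE + (β+1)I_B·R_E, so I_B = (1.8 − 0.7) / (3.49 + 151×1.5) = 0.00477 mA.
I_C = β·I_B = 150×0.00477 = 0.715 mA, and I_E = (β+1)I_B = 0.72 mA.
V_CE = V_CC − I_C·R_C − I_E·R_E = 17 − 0.715×2.7 − 0.72×1.5 = 14 V.
V_CE = 14 V > 0.2 V confirms active-region operation.

V_CE ≈ 14 V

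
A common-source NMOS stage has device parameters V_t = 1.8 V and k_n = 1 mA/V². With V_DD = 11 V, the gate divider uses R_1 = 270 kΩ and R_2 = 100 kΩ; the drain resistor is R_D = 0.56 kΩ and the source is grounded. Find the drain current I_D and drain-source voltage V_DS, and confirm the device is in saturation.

V_G = V_DD·R_2/(R_1+R_2) = 11×100/370 = 2.97 V. With the source grounded, V_GS = V_G = 2.97 V.
Assume saturation: I_D = (k_n/2)(V_GS − V_t)² = (1/2)×(2.97 − 1.8)² = 0.5×1.17² = 0.688 mA.
V_DS = V_DD − I_D·R_D = 11 − 0.688×0.56 = 10.6 V.
Saturation requires V_DS ≥ V_GS − V_t = 1.17 V; 10.6 ≥ 1.17 ✓.

I_D ≈ 0.69 mA, V_DS ≈ 11 V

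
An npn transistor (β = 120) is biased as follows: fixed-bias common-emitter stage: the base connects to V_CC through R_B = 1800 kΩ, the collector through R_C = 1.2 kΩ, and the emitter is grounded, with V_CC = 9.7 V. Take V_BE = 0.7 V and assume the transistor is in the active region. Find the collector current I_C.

Base loop: V_CC = I_B·R_B + V_BE, so I_B = (9.7 − 0.7)/1800 kΩ = 0.005 mA.
In the active region I_C = β·I_B = 120 × 0.005 = 0.6 mA.
Collector loop: V_CE = V_CC − I_C·R_C = 9.7 − 0.6×1.2 = 8.98 V.
Since V_CE = 8.98 V > V_CE(sat) ≈ 0.2 V, the transistor is in the active region as assumed.

I_C ≈ 0.6 mA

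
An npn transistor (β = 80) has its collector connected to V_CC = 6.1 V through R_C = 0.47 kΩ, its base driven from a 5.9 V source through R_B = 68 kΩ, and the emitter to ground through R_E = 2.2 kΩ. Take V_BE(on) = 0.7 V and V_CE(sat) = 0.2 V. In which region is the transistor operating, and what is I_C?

Assume active. Base-emitter loop: I_B = (V_BB − V_BE)/(R_B + (β+1)R_E) = (5.9 − 0.7)/(68 + 81×2.2) = 0.0211 mA.
I_C = β·I_B = 80×0.0211 = 1.69 mA.
V_CE = V_CC − I_C·R_C − I_E·R_E = 6.1 − 1.69×0.47 − 1.71×2.2 = 1.54 V > V_CE(sat), so the active-region assumption holds.

active; I_C ≈ 1.7 mA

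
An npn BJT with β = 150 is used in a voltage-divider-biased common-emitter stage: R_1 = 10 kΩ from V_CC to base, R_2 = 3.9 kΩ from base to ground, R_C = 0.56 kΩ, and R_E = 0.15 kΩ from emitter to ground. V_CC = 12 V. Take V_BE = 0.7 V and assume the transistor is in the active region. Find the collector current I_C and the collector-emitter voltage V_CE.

I_C ≈ 16 mA, V_CE ≈ 0.83 V

Thevenize the base divider: V_Th = V_CC·R_2/(R_1+R_2) = 12×3.9/13.9 = 3.37 V, R_Th = R_1‖R_2 = 2.81 kΩ.
Base-emitter loop: V_Th = I_B·R_Th + V_BE + (β+1)I_B·R_E, so I_B = (3.37 − 0.7) / (2.81 + 151×0.15) = 0.105 mA.
I_C = β·I_B = 150×0.105 = 15.7 mA, and I_E = (β+1)I_B = 15.8 mA.
V_CE = V_CC − I_C·R_C − I_E·R_E = 12 − 15.7×0.56 − 15.8×0.15 = 0.827 V.
V_CE = 0.827 V > 0.2 V confirms active-region operation.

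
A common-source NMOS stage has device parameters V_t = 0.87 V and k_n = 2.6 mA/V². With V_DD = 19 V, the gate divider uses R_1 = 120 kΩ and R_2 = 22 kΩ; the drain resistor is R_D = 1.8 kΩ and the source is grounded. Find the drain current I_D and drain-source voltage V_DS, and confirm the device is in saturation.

V_G = V_DD·R_2/(R_1+R_2) = 19×22/142 = 2.94 V. With the source grounded, V_GS = V_G = 2.94 V.
Assume saturation: I_D = (k_n/2)(V_GS − V_t)² = (2.6/2)×(2.94 − 0.87)² = 1.3×2.07² = 5.59 mA.
V_DS = V_DD − I_D·R_D = 19 − 5.59×1.8 = 8.94 V.
Saturation requires V_DS ≥ V_GS − V_t = 2.07 V; 8.94 ≥ 2.07 ✓.

I_D ≈ 5.6 mA, V_DS ≈ 8.9 V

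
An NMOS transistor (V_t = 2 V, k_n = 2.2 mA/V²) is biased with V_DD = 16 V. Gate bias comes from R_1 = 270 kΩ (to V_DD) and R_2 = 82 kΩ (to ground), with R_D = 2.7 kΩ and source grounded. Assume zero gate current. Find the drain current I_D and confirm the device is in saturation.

I_D ≈ 3.3 mA

V_G = V_DD·R_2/(R_1+R_2) = 16×82/352 = 3.73 V. With the source grounded, V_GS = V_G = 3.73 V.
Assume saturation: I_D = (k_n/2)(V_GS − V_t)² = (2.2/2)×(3.73 − 2)² = 1.1×1.73² = 3.28 mA.
V_DS = V_DD − I_D·R_D = 16 − 3.28×2.7 = 7.14 V.
Saturation requires V_DS ≥ V_GS − V_t = 1.73 V; 7.14 ≥ 1.73 ✓.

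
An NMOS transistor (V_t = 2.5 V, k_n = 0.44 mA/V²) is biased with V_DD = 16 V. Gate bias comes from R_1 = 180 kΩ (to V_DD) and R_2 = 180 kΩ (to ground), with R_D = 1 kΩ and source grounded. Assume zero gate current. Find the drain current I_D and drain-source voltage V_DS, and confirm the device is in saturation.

I_D ≈ 6.7 mA, V_DS ≈ 9.3 V

V_G = V_DD·R_2/(R_1+R_2) = 16×180/360 = 8 V. With the source grounded, V_GS = V_G = 8 V.
Assume saturation: I_D = (k_n/2)(V_GS − V_t)² = (0.44/2)×(8 − 2.5)² = 0.22×5.5² = 6.65 mA.
V_DS = V_DD − I_D·R_D = 16 − 6.65×1 = 9.35 V.
Saturation requires V_DS ≥ V_GS − V_t = 5.5 V; 9.35 ≥ 5.5 ✓.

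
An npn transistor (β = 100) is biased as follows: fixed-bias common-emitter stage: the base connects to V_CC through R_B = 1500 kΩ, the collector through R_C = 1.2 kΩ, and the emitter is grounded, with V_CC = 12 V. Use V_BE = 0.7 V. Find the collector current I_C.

Base loop: V_CC = I_B·R_B + V_BE, so I_B = (12 − 0.7)/1500 kΩ = 0.00753 mA.
In the active region I_C = β·I_B = 100 × 0.00753 = 0.753 mA.
Collector loop: V_CE = V_CC − I_C·R_C = 12 − 0.753×1.2 = 11.1 V.
Since V_CE = 11.1 V > V_CE(sat) ≈ 0.2 V, the transistor is in the active region as assumed.

I_C ≈ 0.75 mA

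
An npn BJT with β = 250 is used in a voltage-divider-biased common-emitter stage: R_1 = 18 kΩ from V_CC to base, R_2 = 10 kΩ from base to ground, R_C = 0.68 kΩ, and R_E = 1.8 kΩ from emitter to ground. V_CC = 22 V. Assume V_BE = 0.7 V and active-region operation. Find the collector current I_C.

Thevenize the base divider: V_Th = V_CC·R_2/(R_1+R_2) = 22×10/28 = 7.86 V, R_Th = R_1‖R_2 = 6.43 kΩ.
Base-emitter loop: V_Th = I_B·R_Th + V_BE + (β+1)I_B·R_E, so I_B = (7.86 − 0.7) / (6.43 + 251×1.8) = 0.0156 mA.
I_C = β·I_B = 250×0.0156 = 3.9 mA, and I_E = (β+1)I_B = 3.92 mA.
V_CE = V_CC − I_C·R_C − I_E·R_E = 22 − 3.9×0.68 − 3.92×1.8 = 12.3 V.
V_CE = 12.3 V > 0.2 V confirms active-region operation.

I_C ≈ 3.9 mA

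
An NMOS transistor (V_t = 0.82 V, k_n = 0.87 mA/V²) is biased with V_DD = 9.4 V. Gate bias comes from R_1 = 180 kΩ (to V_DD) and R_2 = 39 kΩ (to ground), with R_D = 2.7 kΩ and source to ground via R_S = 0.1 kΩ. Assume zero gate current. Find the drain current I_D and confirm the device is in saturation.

I_D ≈ 0.3 mA

V_G = V_DD·R_2/(R_1+R_2) = 9.4×39/219 = 1.67 V.
Assume saturation: I_D = (k_n/2)(V_GS − V_t)² with V_GS = V_G − I_D·R_S = 1.67 − 0.1·I_D.
Substituting gives 0.00435·I_D² − 1.07·I_D + 0.317 = 0, with roots I_D = 0.296 or 247 mA.
The root I_D = 247 mA gives V_GS = -23 V ≤ V_t, so take I_D = 0.296 mA.
Then V_GS = 1.64 V and V_DS = V_DD − I_D(R_D+R_S) = 9.4 − 0.296×2.8 = 8.57 V.
Saturation requires V_DS ≥ V_GS − V_t = 0.824 V; 8.57 ≥ 0.824 ✓.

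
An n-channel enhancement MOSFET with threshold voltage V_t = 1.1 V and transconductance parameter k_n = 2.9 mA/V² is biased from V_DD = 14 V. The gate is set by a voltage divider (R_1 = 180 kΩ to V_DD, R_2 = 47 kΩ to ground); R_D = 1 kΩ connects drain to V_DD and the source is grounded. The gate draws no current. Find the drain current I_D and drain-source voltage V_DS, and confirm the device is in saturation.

V_G = V_DD·R_2/(R_1+R_2) = 14×47/227 = 2.9 V. With the source grounded, V_GS = V_G = 2.9 V.
Assume saturation: I_D = (k_n/2)(V_GS − V_t)² = (2.9/2)×(2.9 − 1.1)² = 1.45×1.8² = 4.69 mA.
V_DS = V_DD − I_D·R_D = 14 − 4.69×1 = 9.31 V.
Saturation requires V_DS ≥ V_GS − V_t = 1.8 V; 9.31 ≥ 1.8 ✓.

I_D ≈ 4.7 mA, V_DS ≈ 9.3 V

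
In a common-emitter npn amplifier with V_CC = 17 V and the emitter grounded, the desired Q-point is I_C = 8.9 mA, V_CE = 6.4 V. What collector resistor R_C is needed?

Collector loop: V_CC = I_C·R_C + V_CE.
R_C = (V_CC − V_CE)/I_C = (17 − 6.4)/8.9 = 1.19 kΩ.

R_C ≈ 1.2 kΩ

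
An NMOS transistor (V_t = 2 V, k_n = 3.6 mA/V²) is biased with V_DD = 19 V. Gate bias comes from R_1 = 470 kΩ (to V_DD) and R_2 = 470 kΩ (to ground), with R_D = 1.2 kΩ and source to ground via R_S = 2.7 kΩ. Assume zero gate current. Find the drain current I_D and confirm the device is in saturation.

V_G = V_DD·R_2/(R_1+R_2) = 19×470/940 = 9.5 V.
Assume saturation: I_D = (k_n/2)(V_GS − V_t)² with V_GS = V_G − I_D·R_S = 9.5 − 2.7·I_D.
Substituting gives 13.1·I_D² − 73.9·I_D + 101 = 0, with roots I_D = 2.35 or 3.28 mA.
The root I_D = 3.28 mA gives V_GS = 0.651 V ≤ V_t, so take I_D = 2.35 mA.
Then V_GS = 3.14 V and V_DS = V_DD − I_D(R_D+R_S) = 19 − 2.35×3.9 = 9.82 V.
Saturation requires V_DS ≥ V_GS − V_t = 1.14 V; 9.82 ≥ 1.14 ✓.

I_D ≈ 2.4 mA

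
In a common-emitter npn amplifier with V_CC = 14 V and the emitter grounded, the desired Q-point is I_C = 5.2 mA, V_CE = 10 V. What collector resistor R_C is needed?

Collector loop: V_CC = I_C·R_C + V_CE.
R_C = (V_CC − V_CE)/I_C = (14 − 10)/5.2 = 0.769 kΩ.

R_C ≈ 0.77 kΩ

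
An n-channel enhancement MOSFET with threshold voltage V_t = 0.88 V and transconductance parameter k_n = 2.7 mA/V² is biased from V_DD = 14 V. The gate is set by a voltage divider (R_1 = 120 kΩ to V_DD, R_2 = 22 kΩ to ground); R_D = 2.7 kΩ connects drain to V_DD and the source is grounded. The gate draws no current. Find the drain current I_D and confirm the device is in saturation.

V_G = V_DD·R_2/(R_1+R_2) = 14×22/142 = 2.17 V. With the source grounded, V_GS = V_G = 2.17 V.
Assume saturation: I_D = (k_n/2)(V_GS − V_t)² = (2.7/2)×(2.17 − 0.88)² = 1.35×1.29² = 2.24 mA.
V_DS = V_DD − I_D·R_D = 14 − 2.24×2.7 = 7.94 V.
Saturation requires V_DS ≥ V_GS − V_t = 1.29 V; 7.94 ≥ 1.29 ✓.

I_D ≈ 2.2 mA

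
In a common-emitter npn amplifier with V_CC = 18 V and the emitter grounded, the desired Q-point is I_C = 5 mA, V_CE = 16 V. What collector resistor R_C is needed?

R_C ≈ 0.4 kΩ

Collector loop: V_CC = I_C·R_C + V_CE.
R_C = (V_CC − V_CE)/I_C = (18 − 16)/5 = 0.4 kΩ.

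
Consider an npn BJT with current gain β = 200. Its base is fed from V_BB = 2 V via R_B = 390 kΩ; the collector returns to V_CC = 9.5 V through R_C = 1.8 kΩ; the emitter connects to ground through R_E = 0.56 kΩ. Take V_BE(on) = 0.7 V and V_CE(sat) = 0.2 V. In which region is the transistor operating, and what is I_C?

active; I_C ≈ 0.52 mA

Assume active. Base-emitter loop: I_B = (V_BB − V_BE)/(R_B + (β+1)R_E) = (2 − 0.7)/(390 + 201×0.56) = 0.00259 mA.
I_C = β·I_B = 200×0.00259 = 0.517 mA.
V_CE = V_CC − I_C·R_C − I_E·R_E = 9.5 − 0.517×1.8 − 0.52×0.56 = 8.28 V > V_CE(sat), so the active-region assumption holds.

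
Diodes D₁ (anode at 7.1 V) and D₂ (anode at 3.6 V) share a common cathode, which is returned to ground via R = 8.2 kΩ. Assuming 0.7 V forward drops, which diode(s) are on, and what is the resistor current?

Assume both conduct. Then node N would need to be at both 7.1−0.7 = 6.4 V and 3.6−0.7 = 2.9 V, which is impossible.
Assume only D₁ conducts: V_N = 7.1 − 0.7 = 6.4 V, so I_R = 6.4/8.2 = 0.78 mA.
Check D₂: its anode-to-cathode voltage is 3.6 − 6.4 = -2.8 V < 0.7 V, so it is off. The assumption is consistent.

Only D₁ conducts; I_R ≈ 0.78 mA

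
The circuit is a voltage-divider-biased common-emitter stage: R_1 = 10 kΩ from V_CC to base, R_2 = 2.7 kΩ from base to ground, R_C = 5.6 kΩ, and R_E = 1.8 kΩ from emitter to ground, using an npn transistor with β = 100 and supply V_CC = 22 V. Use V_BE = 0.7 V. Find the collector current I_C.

I_C ≈ 2.2 mA

Thevenize the base divider: V_Th = V_CC·R_2/(R_1+R_2) = 22×2.7/12.7 = 4.68 V, R_Th = R_1‖R_2 = 2.13 kΩ.
Base-emitter loop: V_Th = I_B·R_Th + V_BE + (β+1)I_B·R_E, so I_B = (4.68 − 0.7) / (2.13 + 101×1.8) = 0.0216 mA.
I_C = β·I_B = 100×0.0216 = 2.16 mA, and I_E = (β+1)I_B = 2.18 mA.
V_CE = V_CC − I_C·R_C − I_E·R_E = 22 − 2.16×5.6 − 2.18×1.8 = 5.96 V.
V_CE = 5.96 V > 0.2 V confirms active-region operation.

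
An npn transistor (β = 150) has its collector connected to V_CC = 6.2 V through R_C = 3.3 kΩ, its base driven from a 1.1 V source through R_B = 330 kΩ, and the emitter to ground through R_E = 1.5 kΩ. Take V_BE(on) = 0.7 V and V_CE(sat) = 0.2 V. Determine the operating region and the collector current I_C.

active; I_C ≈ 0.11 mA

Assume active. Base-emitter loop: I_B = (V_BB − V_BE)/(R_B + (β+1)R_E) = (1.1 − 0.7)/(330 + 151×1.5) = 0.000719 mA.
I_C = β·I_B = 150×0.000719 = 0.108 mA.
V_CE = V_CC − I_C·R_C − I_E·R_E = 6.2 − 0.108×3.3 − 0.109×1.5 = 5.68 V > V_CE(sat), so the active-region assumption holds.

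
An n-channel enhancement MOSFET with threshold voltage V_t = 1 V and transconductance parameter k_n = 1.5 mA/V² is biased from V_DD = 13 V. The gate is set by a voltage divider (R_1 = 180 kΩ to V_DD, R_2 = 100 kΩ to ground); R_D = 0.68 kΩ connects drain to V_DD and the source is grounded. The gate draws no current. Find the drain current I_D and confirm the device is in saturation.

I_D ≈ 10 mA

V_G = V_DD·R_2/(R_1+R_2) = 13×100/280 = 4.64 V. With the source grounded, V_GS = V_G = 4.64 V.
Assume saturation: I_D = (k_n/2)(V_GS − V_t)² = (1.5/2)×(4.64 − 1)² = 0.75×3.64² = 9.95 mA.
V_DS = V_DD − I_D·R_D = 13 − 9.95×0.68 = 6.23 V.
Saturation requires V_DS ≥ V_GS − V_t = 3.64 V; 6.23 ≥ 3.64 ✓.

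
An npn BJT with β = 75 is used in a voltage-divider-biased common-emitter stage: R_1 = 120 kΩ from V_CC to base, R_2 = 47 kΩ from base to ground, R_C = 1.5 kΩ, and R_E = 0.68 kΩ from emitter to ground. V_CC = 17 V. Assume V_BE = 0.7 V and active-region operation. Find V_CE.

Thevenize the base divider: V_Th = V_CC·R_2/(R_1+R_2) = 17×47/167 = 4.78 V, R_Th = R_1‖R_2 = 33.8 kΩ.
Base-emitter loop: V_Th = I_B·R_Th + V_BE + (β+1)I_B·R_E, so I_B = (4.78 − 0.7) / (33.8 + 76×0.68) = 0.0478 mA.
I_C = β·I_B = 75×0.0478 = 3.58 mA, and I_E = (β+1)I_B = 3.63 mA.
V_CE = V_CC − I_C·R_C − I_E·R_E = 17 − 3.58×1.5 − 3.63×0.68 = 9.15 V.
V_CE = 9.15 V > 0.2 V confirms active-region operation.

V_CE ≈ 9.2 V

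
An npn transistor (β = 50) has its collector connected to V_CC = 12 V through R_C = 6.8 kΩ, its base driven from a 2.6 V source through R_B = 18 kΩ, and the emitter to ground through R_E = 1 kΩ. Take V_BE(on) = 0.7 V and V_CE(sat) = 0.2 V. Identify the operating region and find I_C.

Assume active. Base-emitter loop: I_B = (V_BB − V_BE)/(R_B + (β+1)R_E) = (2.6 − 0.7)/(18 + 51×1) = 0.0275 mA.
I_C = β·I_B = 50×0.0275 = 1.38 mA.
V_CE = V_CC − I_C·R_C − I_E·R_E = 12 − 1.38×6.8 − 1.4×1 = 1.23 V > V_CE(sat), so the active-region assumption holds.

active; I_C ≈ 1.4 mA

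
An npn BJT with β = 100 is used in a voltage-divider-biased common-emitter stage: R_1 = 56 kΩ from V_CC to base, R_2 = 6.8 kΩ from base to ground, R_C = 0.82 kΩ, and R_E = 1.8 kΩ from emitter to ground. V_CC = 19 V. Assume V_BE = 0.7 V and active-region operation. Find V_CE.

Thevenize the base divider: V_Th = V_CC·R_2/(R_1+R_2) = 19×6.8/62.8 = 2.06 V, R_Th = R_1‖R_2 = 6.06 kΩ.
Base-emitter loop: V_Th = I_B·R_Th + V_BE + (β+1)I_B·R_E, so I_B = (2.06 − 0.7) / (6.06 + 101×1.8) = 0.00723 mA.
I_C = β·I_B = 100×0.00723 = 0.723 mA, and I_E = (β+1)I_B = 0.73 mA.
V_CE = V_CC − I_C·R_C − I_E·R_E = 19 − 0.723×0.82 − 0.73×1.8 = 17.1 V.
V_CE = 17.1 V > 0.2 V confirms active-region operation.

V_CE ≈ 17 V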